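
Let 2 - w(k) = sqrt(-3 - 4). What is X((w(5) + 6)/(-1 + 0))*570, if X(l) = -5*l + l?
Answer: 18240 - 2280*I*sqrt(7) ≈ 18240.0 - 6032.3*I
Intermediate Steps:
w(k) = 2 - I*sqrt(7) (w(k) = 2 - sqrt(-3 - 4) = 2 - sqrt(-7) = 2 - I*sqrt(7))
X(l) = -4*l
X((w(5) + 6)/(-1 + 0))*570 = -4*((2 - I*sqrt(7)) + 6)/(-1 + 0)*570 = -4*(8 - I*sqrt(7))/(-1)*570 = -4*(8 - I*sqrt(7))*(-1)*570 = -4*(-8 + I*sqrt(7))*570 = (32 - 4*I*sqrt(7))*570 = 18240 - 2280*I*sqrt(7)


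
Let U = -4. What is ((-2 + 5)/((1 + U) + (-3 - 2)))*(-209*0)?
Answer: 0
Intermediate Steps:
((-2 + 5)/((1 + U) + (-3 - 2)))*(-209*0) = ((-2 + 5)/((1 - 4) + (-3 - 2)))*(-209*0) = (3/(-3 - 5))*0 = (3/(-8))*0 = (3*(-⅛))*0 = -3/8*0 = 0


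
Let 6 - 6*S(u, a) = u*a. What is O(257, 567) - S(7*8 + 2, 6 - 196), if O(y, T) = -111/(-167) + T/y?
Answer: -236242799/128757 ≈ -1834.8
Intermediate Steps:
O(y, T) = 111/167 + T/y (O(y, T) = -111*(-1/167) + T/y = 111/167 + T/y)
S(u, a) = 1 - a*u/6 (S(u, a) = 1 - u*a/6 = 1 - a*u/6)
O(257, 567) - S(7*8 + 2, 6 - 196) = (111/167 + 567/257) - (1 - (6 - 196)*(7*8 + 2)/6) = (111/167 + 567*(1/257)) - (1 - ⅙*(-190)*(56 + 2)) = (111/167 + 567/257) - (1 - ⅙*(-190)*58) = 123216/42919 - (1 + 5510/3) = 123216/42919 - 1*5513/3 = 123216/42919 - 5513/3 = -236242799/128757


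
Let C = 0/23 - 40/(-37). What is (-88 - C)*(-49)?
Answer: 161504/37 ≈ 4365.0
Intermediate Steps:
C = 40/37 (C = 0*(1/23) - 40*(-1/37) = 0 + 40/37 = 40/37 ≈ 1.0811)
(-88 - C)*(-49) = (-88 - 1*40/37)*(-49) = (-88 - 40/37)*(-49) = -3296/37*(-49) = 161504/37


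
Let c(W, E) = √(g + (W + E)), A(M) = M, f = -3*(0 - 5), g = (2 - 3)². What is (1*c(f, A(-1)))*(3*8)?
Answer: 24*√15 ≈ 92.952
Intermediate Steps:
g = 1 (g = (-1)² = 1)
f = 15 (f = -3*(-5) = 15)
c(W, E) = √(1 + E + W) (c(W, E) = √(1 + (W + E)) = √(1 + (E + W)) = √(1 + E + W))
(1*c(f, A(-1)))*(3*8) = (1*√(1 - 1 + 15))*(3*8) = (1*√15)*24 = √15*24 = 24*√15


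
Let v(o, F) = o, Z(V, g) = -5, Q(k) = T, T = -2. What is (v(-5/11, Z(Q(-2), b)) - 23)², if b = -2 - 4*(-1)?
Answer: 66564/121 ≈ 550.12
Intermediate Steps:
Q(k) = -2
b = 2 (b = -2 + 4 = 2)
(v(-5/11, Z(Q(-2), b)) - 23)² = (-5/11 - 23)² = (-258/11)² = 66564/121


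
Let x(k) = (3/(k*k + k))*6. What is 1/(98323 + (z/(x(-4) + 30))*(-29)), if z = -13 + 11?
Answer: 63/6194465 ≈ 1.0170e-5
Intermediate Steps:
x(k) = 18/(k + k²) (x(k) = (3/(k² + k))*6 = (3/(k + k²))*6 = 18/(k + k²))
z = -2
1/(98323 + (z/(x(-4) + 30))*(-29)) = 1/(98323 + (-2/(18/(-4*(1 - 4)) + 30))*(-29)) = 1/(98323 + (-2/(18*(-¼)/(-3) + 30))*(-29)) = 1/(98323 + (-2/(18*(-¼)*(-⅓) + 30))*(-29)) = 1/(98323 + (-2/(3/2 + 30))*(-29)) = 1/(98323 + (-2/(63/2))*(-29)) = 1/(98323 + ((2/63)*(-2))*(-29)) = 1/(98323 - 4/63*(-29)) = 1/(98323 + 116/63) = 1/(6194465/63) = 63/6194465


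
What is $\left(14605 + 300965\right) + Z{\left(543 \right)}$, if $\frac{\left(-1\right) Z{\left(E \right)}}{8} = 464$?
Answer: $311858$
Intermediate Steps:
$Z{\left(E \right)} = -3712$ ($Z{\left(E \right)} = \left(-8\right) 464 = -3712$)
$\left(14605 + 300965\right) + Z{\left(543 \right)} = \left(14605 + 300965\right) - 3712 = 315570 - 3712 = 311858$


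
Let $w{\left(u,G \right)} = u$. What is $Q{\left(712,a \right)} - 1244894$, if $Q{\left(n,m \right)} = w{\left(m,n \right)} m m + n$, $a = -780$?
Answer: $-475796182$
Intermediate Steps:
$Q{\left(n,m \right)} = n + m^{3}$ ($Q{\left(n,m \right)} = m m m + n = m^{2} m + n = m^{3} + n = n + m^{3}$)
$Q{\left(712,a \right)} - 1244894 = \left(712 + \left(-780\right)^{3}\right) - 1244894 = \left(712 - 474552000\right) - 1244894 = -474551288 - 1244894 = -475796182$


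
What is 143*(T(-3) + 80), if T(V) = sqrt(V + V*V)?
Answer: 11440 + 143*sqrt(6) ≈ 11790.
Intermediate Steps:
T(V) = sqrt(V + V**2)
143*(T(-3) + 80) = 143*(sqrt(-3*(1 - 3)) + 80) = 143*(sqrt(-3*(-2)) + 80) = 143*(sqrt(6) + 80) = 143*(80 + sqrt(6)) = 11440 + 143*sqrt(6)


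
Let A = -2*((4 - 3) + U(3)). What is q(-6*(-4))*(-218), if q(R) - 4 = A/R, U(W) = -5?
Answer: -2834/3 ≈ -944.67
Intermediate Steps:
A = 8 (A = -2*((4 - 3) - 5) = -2*(1 - 5) = -2*(-4) = 8)
q(R) = 4 + 8/R
q(-6*(-4))*(-218) = (4 + 8/((-6*(-4))))*(-218) = (4 + 8/24)*(-218) = (4 + 8*(1/24))*(-218) = (4 + 1/3)*(-218) = (13/3)*(-218) = -2834/3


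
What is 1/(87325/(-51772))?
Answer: -7396/12475 ≈ -0.59287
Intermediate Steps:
1/(87325/(-51772)) = 1/(87325*(-1/51772)) = 1/(-12475/7396) = -7396/12475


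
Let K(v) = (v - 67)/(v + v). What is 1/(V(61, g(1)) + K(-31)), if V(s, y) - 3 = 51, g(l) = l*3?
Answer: 31/1723 ≈ 0.017992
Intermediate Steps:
g(l) = 3*l
V(s, y) = 54 (V(s, y) = 3 + 51 = 54)
K(v) = (-67 + v)/(2*v) (K(v) = (-67 + v)/((2*v)) = (-67 + v)*(1/(2*v)) = (-67 + v)/(2*v))
1/(V(61, g(1)) + K(-31)) = 1/(54 + (1/2)*(-67 - 31)/(-31)) = 1/(54 + (1/2)*(-1/31)*(-98)) = 1/(54 + 49/31) = 1/(1723/31) = 31/1723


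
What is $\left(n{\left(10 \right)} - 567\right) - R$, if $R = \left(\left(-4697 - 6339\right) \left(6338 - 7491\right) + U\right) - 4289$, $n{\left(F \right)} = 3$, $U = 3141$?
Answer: $-12723924$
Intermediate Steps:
$R = 12723360$ ($R = \left(\left(-4697 - 6339\right) \left(6338 - 7491\right) + 3141\right) - 4289 = \left(\left(-11036\right) \left(-1153\right) + 3141\right) - 4289 = \left(12724508 + 3141\right) - 4289 = 12727649 - 4289 = 12723360$)
$\left(n{\left(10 \right)} - 567\right) - R = \left(3 - 567\right) - 12723360 = -564 - 12723360 = -12723924$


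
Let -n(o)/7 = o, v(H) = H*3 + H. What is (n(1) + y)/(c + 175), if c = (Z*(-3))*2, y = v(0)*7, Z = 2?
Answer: -7/163 ≈ -0.042945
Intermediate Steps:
v(H) = 4*H (v(H) = 3*H + H = 4*H)
n(o) = -7*o
y = 0 (y = (4*0)*7 = 0*7 = 0)
c = -12 (c = (2*(-3))*2 = -6*2 = -12)
(n(1) + y)/(c + 175) = (-7*1 + 0)/(-12 + 175) = (-7 + 0)/163 = -7*1/163 = -7/163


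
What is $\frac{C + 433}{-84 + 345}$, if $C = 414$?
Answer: $\frac{847}{261} \approx 3.2452$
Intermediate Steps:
$\frac{C + 433}{-84 + 345} = \frac{414 + 433}{-84 + 345} = \frac{847}{261}$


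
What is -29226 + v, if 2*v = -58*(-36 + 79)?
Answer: -30473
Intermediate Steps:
v = -1247 (v = (-58*(-36 + 79))/2 = (-58*43)/2 = (½)*(-2494) = -1247)
-29226 + v = -29226 - 1247 = -30473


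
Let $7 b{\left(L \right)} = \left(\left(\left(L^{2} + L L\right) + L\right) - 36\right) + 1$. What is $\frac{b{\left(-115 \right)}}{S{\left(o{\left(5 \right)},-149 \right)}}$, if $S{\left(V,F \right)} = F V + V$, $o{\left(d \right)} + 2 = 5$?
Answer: $- \frac{6575}{777} \approx -8.462$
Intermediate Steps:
$o{\left(d \right)} = 3$ ($o{\left(d \right)} = -2 + 5 = 3$)
$S{\left(V,F \right)} = V + F V$
$b{\left(L \right)} = -5 + \frac{L}{7} + \frac{2 L^{2}}{7}$ ($b{\left(L \right)} = \frac{\left(\left(\left(L^{2} + L L\right) + L\right) - 36\right) + 1}{7} = \frac{\left(\left(\left(L^{2} + L^{2}\right) + L\right) - 36\right) + 1}{7} = \frac{\left(\left(2 L^{2} + L\right) - 36\right) + 1}{7} = \frac{\left(\left(L + 2 L^{2}\right) - 36\right) + 1}{7} = \frac{\left(-36 + L + 2 L^{2}\right) + 1}{7} = \frac{-35 + L + 2 L^{2}}{7} = -5 + \frac{L}{7} + \frac{2 L^{2}}{7}$)
$\frac{b{\left(-115 \right)}}{S{\left(o{\left(5 \right)},-149 \right)}} = \frac{-5 + \frac{1}{7} \left(-115\right) + \frac{2 \left(-115\right)^{2}}{7}}{3 \left(1 - 149\right)} = \frac{-5 - \frac{115}{7} + \frac{2}{7} \cdot 13225}{3 \left(-148\right)} = \frac{-5 - \frac{115}{7} + \frac{26450}{7}}{-444} = \frac{26300}{7} \left(- \frac{1}{444}\right) = - \frac{6575}{777}$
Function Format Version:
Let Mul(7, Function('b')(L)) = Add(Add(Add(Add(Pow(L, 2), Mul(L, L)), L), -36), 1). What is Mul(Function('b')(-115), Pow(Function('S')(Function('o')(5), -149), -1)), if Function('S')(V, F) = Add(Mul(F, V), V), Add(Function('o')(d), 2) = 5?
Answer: Rational(-6575, 777) ≈ -8.4620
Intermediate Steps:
Function('o')(d) = 3 (Function('o')(d) = Add(-2, 5) = 3)
Function('S')(V, F) = Add(V, Mul(F, V))
Function('b')(L) = Add(-5, Mul(Rational(1, 7), L), Mul(Rational(2, 7), Pow(L, 2))) (Function('b')(L) = Mul(Rational(1, 7), Add(Add(Add(Add(Pow(L, 2), Mul(L, L)), L), -36), 1)) = Mul(Rational(1, 7), Add(Add(Add(Add(Pow(L, 2), Pow(L, 2)), L), -36), 1)) = Mul(Rational(1, 7), Add(Add(Add(Mul(2, Pow(L, 2)), L), -36), 1)) = Mul(Rational(1, 7), Add(Add(Add(L, Mul(2, Pow(L, 2))), -36), 1)) = Mul(Rational(1, 7), Add(Add(-36, L, Mul(2, Pow(L, 2))), 1)) = Mul(Rational(1, 7), Add(-35, L, Mul(2, Pow(L, 2)))) = Add(-5, Mul(Rational(1, 7), L), Mul(Rational(2, 7), Pow(L, 2))))
Mul(Function('b')(-115), Pow(Function('S')(Function('o')(5), -149), -1)) = Mul(Add(-5, Mul(Rational(1, 7), -115), Mul(Rational(2, 7), Pow(-115, 2))), Pow(Mul(3, Add(1, -149)), -1)) = Mul(Add(-5, Rational(-115, 7), Mul(Rational(2, 7), 13225)), Pow(Mul(3, -148), -1)) = Mul(Add(-5, Rational(-115, 7), Rational(26450, 7)), Pow(-444, -1)) = Mul(Rational(26300, 7), Rational(-1, 444)) = Rational(-6575, 777)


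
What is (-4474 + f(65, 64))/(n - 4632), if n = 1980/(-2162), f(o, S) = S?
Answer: 794535/834697 ≈ 0.95188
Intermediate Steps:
n = -990/1081 (n = 1980*(-1/2162) = -990/1081 ≈ -0.91582)
(-4474 + f(65, 64))/(n - 4632) = (-4474 + 64)/(-990/1081 - 4632) = -4410/(-5008182/1081) = -4410*(-1081/5008182) = 794535/834697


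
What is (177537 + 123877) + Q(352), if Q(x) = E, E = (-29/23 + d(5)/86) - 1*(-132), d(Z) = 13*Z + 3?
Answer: 298228529/989 ≈ 3.0155e+5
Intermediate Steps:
d(Z) = 3 + 13*Z
E = 130083/989 (E = (-29/23 + (3 + 13*5)/86) - 1*(-132) = (-29*1/23 + (3 + 65)*(1/86)) + 132 = (-29/23 + 68*(1/86)) + 132 = (-29/23 + 34/43) + 132 = -465/989 + 132 = 130083/989 ≈ 131.53)
Q(x) = 130083/989
(177537 + 123877) + Q(352) = (177537 + 123877) + 130083/989 = 301414 + 130083/989 = 298228529/989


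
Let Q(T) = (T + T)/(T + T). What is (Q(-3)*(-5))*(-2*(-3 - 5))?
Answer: -80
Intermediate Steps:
Q(T) = 1 (Q(T) = (2*T)/((2*T)) = (2*T)*(1/(2*T)) = 1)
(Q(-3)*(-5))*(-2*(-3 - 5)) = (1*(-5))*(-2*(-3 - 5)) = -(-10)*(-8) = -5*16 = -80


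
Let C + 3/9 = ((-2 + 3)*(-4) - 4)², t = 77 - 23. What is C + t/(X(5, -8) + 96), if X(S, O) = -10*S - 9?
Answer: 7229/111 ≈ 65.126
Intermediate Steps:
X(S, O) = -9 - 10*S
t = 54
C = 191/3 (C = -⅓ + ((-2 + 3)*(-4) - 4)² = -⅓ + (1*(-4) - 4)² = -⅓ + (-4 - 4)² = -⅓ + (-8)² = -⅓ + 64 = 191/3 ≈ 63.667)
C + t/(X(5, -8) + 96) = 191/3 + 54/((-9 - 10*5) + 96) = 191/3 + 54/((-9 - 50) + 96) = 191/3 + 54/(-59 + 96) = 191/3 + 54/37 = 7229/111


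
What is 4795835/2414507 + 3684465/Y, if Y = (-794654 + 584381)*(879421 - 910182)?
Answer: 10343117765214170/5205844299024257 ≈ 1.9868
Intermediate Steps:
Y = 6468207753 (Y = -210273*(-30761) = 6468207753)
4795835/2414507 + 3684465/Y = 4795835/2414507 + 3684465/6468207753 = 4795835*(1/2414507) + 3684465*(1/6468207753) = 4795835/2414507 + 1228155/2156069251 = 10343117765214170/5205844299024257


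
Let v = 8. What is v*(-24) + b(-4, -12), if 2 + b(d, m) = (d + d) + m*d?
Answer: -154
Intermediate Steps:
b(d, m) = -2 + 2*d + d*m (b(d, m) = -2 + ((d + d) + m*d) = -2 + (2*d + d*m) = -2 + 2*d + d*m)
v*(-24) + b(-4, -12) = 8*(-24) + (-2 + 2*(-4) - 4*(-12)) = -192 + (-2 - 8 + 48) = -192 + 38 = -154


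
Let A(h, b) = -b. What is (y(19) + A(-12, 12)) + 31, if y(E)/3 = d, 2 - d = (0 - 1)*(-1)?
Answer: 22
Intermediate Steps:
d = 1 (d = 2 - (0 - 1)*(-1) = 2 - (-1)*(-1) = 2 - 1*1 = 2 - 1 = 1)
y(E) = 3 (y(E) = 3*1 = 3)
(y(19) + A(-12, 12)) + 31 = (3 - 1*12) + 31 = (3 - 12) + 31 = -9 + 31 = 22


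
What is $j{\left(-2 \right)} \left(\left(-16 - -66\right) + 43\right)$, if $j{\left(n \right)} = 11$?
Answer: $1023$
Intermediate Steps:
$j{\left(-2 \right)} \left(\left(-16 - -66\right) + 43\right) = 11 \left(\left(-16 - -66\right) + 43\right) = 11 \left(\left(-16 + 66\right) + 43\right) = 11 \left(50 + 43\right) = 11 \cdot 93 = 1023$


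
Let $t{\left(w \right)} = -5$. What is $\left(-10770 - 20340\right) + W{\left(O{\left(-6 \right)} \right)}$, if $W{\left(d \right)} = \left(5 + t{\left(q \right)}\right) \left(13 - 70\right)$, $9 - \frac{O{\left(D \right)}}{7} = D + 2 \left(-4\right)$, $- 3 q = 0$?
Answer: $-31110$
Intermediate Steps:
$q = 0$ ($q = \left(- \frac{1}{3}\right) 0 = 0$)
$O{\left(D \right)} = 119 - 7 D$ ($O{\left(D \right)} = 63 - 7 \left(D + 2 \left(-4\right)\right) = 63 - 7 \left(D - 8\right) = 63 - 7 \left(-8 + D\right) = 63 - \left(-56 + 7 D\right) = 119 - 7 D$)
$W{\left(d \right)} = 0$ ($W{\left(d \right)} = \left(5 - 5\right) \left(13 - 70\right) = 0 \left(-57\right) = 0$)
$\left(-10770 - 20340\right) + W{\left(O{\left(-6 \right)} \right)} = \left(-10770 - 20340\right) + 0 = -31110 + 0 = -31110$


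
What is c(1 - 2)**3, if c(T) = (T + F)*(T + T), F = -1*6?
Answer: 2744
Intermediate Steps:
F = -6
c(T) = 2*T*(-6 + T) (c(T) = (T - 6)*(T + T) = (-6 + T)*(2*T) = 2*T*(-6 + T))
c(1 - 2)**3 = (2*(1 - 2)*(-6 + (1 - 2)))**3 = (2*(-1)*(-6 - 1))**3 = (2*(-1)*(-7))**3 = 14**3 = 2744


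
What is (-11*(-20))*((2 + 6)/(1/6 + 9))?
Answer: 192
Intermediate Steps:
(-11*(-20))*((2 + 6)/(1/6 + 9)) = 220*(8/(⅙ + 9)) = 220*(8/(55/6)) = 220*(8*(6/55)) = 220*(48/55) = 192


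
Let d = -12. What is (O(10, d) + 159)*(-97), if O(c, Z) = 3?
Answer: -15714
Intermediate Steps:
(O(10, d) + 159)*(-97) = (3 + 159)*(-97) = 162*(-97) = -15714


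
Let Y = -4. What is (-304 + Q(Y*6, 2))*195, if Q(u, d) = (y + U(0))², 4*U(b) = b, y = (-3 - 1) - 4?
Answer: -46800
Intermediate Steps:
y = -8 (y = -4 - 4 = -8)
U(b) = b/4
Q(u, d) = 64 (Q(u, d) = (-8 + (¼)*0)² = (-8 + 0)² = (-8)² = 64)
(-304 + Q(Y*6, 2))*195 = (-304 + 64)*195 = -240*195 = -46800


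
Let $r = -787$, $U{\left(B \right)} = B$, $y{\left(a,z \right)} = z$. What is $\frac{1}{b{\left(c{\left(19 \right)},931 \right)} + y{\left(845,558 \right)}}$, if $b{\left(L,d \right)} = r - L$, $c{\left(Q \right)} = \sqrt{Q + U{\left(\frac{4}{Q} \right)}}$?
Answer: $- \frac{4351}{996014} + \frac{\sqrt{6935}}{996014} \approx -0.0042848$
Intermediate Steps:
$c{\left(Q \right)} = \sqrt{Q + \frac{4}{Q}}$
$b{\left(L,d \right)} = -787 - L$
$\frac{1}{b{\left(c{\left(19 \right)},931 \right)} + y{\left(845,558 \right)}} = \frac{1}{\left(-787 - \sqrt{19 + \frac{4}{19}}\right) + 558} = \frac{1}{\left(-787 - \sqrt{\frac{365}{19}}\right) + 558} = \frac{1}{\left(-787 - \frac{\sqrt{6935}}{19}\right) + 558} = \frac{1}{-229 - \frac{\sqrt{6935}}{19}}$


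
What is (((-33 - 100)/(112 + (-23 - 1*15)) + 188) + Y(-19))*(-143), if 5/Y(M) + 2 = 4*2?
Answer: -2968823/111 ≈ -26746.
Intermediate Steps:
Y(M) = 5/6 (Y(M) = 5/(-2 + 4*2) = 5/(-2 + 8) = 5/6)
(((-33 - 100)/(112 + (-23 - 1*15)) + 188) + Y(-19))*(-143) = (((-33 - 100)/(112 + (-23 - 1*15)) + 188) + 5/6)*(-143) = ((-133/(112 + (-23 - 15)) + 188) + 5/6)*(-143) = ((-133/(112 - 38) + 188) + 5/6)*(-143) = ((-133/74 + 188) + 5/6)*(-143) = (13779/74 + 5/6)*(-143) = (20761/111)*(-143) = -2968823/111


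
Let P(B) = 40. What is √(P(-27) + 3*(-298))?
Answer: I*√854 ≈ 29.223*I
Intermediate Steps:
√(P(-27) + 3*(-298)) = √(40 + 3*(-298)) = √(40 - 894) = √(-854) = I*√854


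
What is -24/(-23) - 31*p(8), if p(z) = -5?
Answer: 3589/23 ≈ 156.04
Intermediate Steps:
-24/(-23) - 31*p(8) = -24/(-23) - 31*(-5) = -24*(-1/23) + 155 = 24/23 + 155 = 3589/23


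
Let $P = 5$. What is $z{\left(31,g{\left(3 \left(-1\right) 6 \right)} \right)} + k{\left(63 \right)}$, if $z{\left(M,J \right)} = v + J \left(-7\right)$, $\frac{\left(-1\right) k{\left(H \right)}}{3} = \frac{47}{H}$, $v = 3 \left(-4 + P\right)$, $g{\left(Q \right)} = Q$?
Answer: $\frac{2662}{21} \approx 126.76$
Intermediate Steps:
$v = 3$ ($v = 3 \left(-4 + 5\right) = 3 \cdot 1 = 3$)
$k{\left(H \right)} = - \frac{141}{H}$ ($k{\left(H \right)} = - 3 \frac{47}{H} = - \frac{141}{H}$)
$z{\left(M,J \right)} = 3 - 7 J$ ($z{\left(M,J \right)} = 3 + J \left(-7\right) = 3 - 7 J$)
$z{\left(31,g{\left(3 \left(-1\right) 6 \right)} \right)} + k{\left(63 \right)} = \left(3 - 7 \cdot 3 \left(-1\right) 6\right) - \frac{141}{63} = \left(3 - 7 \left(\left(-3\right) 6\right)\right) - \frac{47}{21} = \left(3 - -126\right) - \frac{47}{21} = \left(3 + 126\right) - \frac{47}{21} = 129 - \frac{47}{21} = \frac{2662}{21}$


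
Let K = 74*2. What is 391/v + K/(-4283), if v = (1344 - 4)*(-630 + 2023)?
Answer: -274585107/7994733460 ≈ -0.034346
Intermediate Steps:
v = 1866620 (v = 1340*1393 = 1866620)
K = 148
391/v + K/(-4283) = 391/1866620 + 148/(-4283) = 391*(1/1866620) + 148*(-1/4283) = 391/1866620 - 148/4283 = -274585107/7994733460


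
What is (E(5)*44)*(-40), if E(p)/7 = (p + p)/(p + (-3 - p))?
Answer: 123200/3 ≈ 41067.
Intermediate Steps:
E(p) = -14*p/3 (E(p) = 7*((p + p)/(p + (-3 - p))) = 7*((2*p)/(-3)) = 7*((2*p)*(-⅓)) = 7*(-2*p/3) = -14*p/3)
(E(5)*44)*(-40) = (-14/3*5*44)*(-40) = -70/3*44*(-40) = -3080/3*(-40) = 123200/3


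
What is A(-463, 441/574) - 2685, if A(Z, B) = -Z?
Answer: -2222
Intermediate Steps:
A(-463, 441/574) - 2685 = -1*(-463) - 2685 = 463 - 2685 = -2222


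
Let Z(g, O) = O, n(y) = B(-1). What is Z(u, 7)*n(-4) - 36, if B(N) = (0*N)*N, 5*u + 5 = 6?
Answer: -36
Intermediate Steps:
u = ⅕ (u = -1 + (⅕)*6 = -1 + 6/5 = ⅕ ≈ 0.20000)
B(N) = 0 (B(N) = 0*N = 0)
n(y) = 0
Z(u, 7)*n(-4) - 36 = 7*0 - 36 = 0 - 36 = -36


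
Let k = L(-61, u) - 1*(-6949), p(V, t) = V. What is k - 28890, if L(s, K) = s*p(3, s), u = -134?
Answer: -22124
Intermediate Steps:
L(s, K) = 3*s (L(s, K) = s*3 = 3*s)
k = 6766 (k = 3*(-61) - 1*(-6949) = -183 + 6949 = 6766)
k - 28890 = 6766 - 28890 = -22124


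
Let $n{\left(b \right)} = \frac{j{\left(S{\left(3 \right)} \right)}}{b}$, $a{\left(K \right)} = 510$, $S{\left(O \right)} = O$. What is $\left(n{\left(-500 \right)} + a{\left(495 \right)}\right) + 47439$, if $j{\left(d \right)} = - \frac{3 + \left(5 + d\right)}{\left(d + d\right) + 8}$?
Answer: $\frac{335643011}{7000} \approx 47949.0$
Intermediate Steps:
$j{\left(d \right)} = - \frac{8 + d}{8 + 2 d}$ ($j{\left(d \right)} = - \frac{8 + d}{2 d + 8} = - \frac{8 + d}{8 + 2 d}$)
$n{\left(b \right)} = - \frac{11}{14 b}$ ($n{\left(b \right)} = \frac{\frac{1}{2} \frac{1}{4 + 3} \left(-8 - 3\right)}{b} = \frac{\frac{1}{2} \cdot \frac{1}{7} \left(-8 - 3\right)}{b} = \frac{\frac{1}{2} \cdot \frac{1}{7} \left(-11\right)}{b} = - \frac{11}{14 b}$)
$\left(n{\left(-500 \right)} + a{\left(495 \right)}\right) + 47439 = \left(- \frac{11}{14 \left(-500\right)} + 510\right) + 47439 = \left(\left(- \frac{11}{14}\right) \left(- \frac{1}{500}\right) + 510\right) + 47439 = \left(\frac{11}{7000} + 510\right) + 47439 = \frac{3570011}{7000} + 47439 = \frac{335643011}{7000}$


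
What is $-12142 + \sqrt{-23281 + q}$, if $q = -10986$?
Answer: $-12142 + i \sqrt{34267} \approx -12142.0 + 185.11 i$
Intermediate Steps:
$-12142 + \sqrt{-23281 + q} = -12142 + \sqrt{-23281 - 10986} = -12142 + \sqrt{-34267} = -12142 + i \sqrt{34267}$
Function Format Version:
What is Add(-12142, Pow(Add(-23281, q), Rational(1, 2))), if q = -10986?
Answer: Add(-12142, Mul(I, Pow(34267, Rational(1, 2)))) ≈ Add(-12142., Mul(185.11, I))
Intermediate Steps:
Add(-12142, Pow(Add(-23281, q), Rational(1, 2))) = Add(-12142, Pow(Add(-23281, -10986), Rational(1, 2))) = Add(-12142, Pow(-34267, Rational(1, 2))) = Add(-12142, Mul(I, Pow(34267, Rational(1, 2))))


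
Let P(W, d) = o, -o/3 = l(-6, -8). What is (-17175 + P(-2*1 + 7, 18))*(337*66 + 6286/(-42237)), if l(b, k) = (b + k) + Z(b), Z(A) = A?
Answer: -5359442832940/14079 ≈ -3.8067e+8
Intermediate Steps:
l(b, k) = k + 2*b (l(b, k) = (b + k) + b = k + 2*b)
o = 60 (o = -3*(-8 + 2*(-6)) = -3*(-8 - 12) = -3*(-20) = 60)
P(W, d) = 60
(-17175 + P(-2*1 + 7, 18))*(337*66 + 6286/(-42237)) = (-17175 + 60)*(337*66 + 6286/(-42237)) = -17115*(22242 + 6286*(-1/42237)) = -17115*(22242 - 6286/42237) = -17115*939429068/42237 = -5359442832940/14079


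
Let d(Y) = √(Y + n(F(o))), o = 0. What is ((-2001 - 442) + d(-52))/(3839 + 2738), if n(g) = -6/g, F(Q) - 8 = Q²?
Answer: -2443/6577 + I*√211/13154 ≈ -0.37145 + 0.0011043*I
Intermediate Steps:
F(Q) = 8 + Q²
d(Y) = √(-¾ + Y) (d(Y) = √(Y - 6/(8 + 0²)) = √(Y - 6/(8 + 0)) = √(Y - 6/8) = √(Y - 6*⅛) = √(Y - ¾) = √(-¾ + Y))
((-2001 - 442) + d(-52))/(3839 + 2738) = ((-2001 - 442) + √(-3 + 4*(-52))/2)/(3839 + 2738) = (-2443 + √(-3 - 208)/2)/6577 = (-2443 + √(-211)/2)*(1/6577) = (-2443 + (I*√211)/2)*(1/6577) = (-2443 + I*√211/2)*(1/6577) = -2443/6577 + I*√211/13154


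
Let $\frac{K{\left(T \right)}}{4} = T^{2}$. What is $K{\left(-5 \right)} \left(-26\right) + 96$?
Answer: $-2504$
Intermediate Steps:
$K{\left(T \right)} = 4 T^{2}$
$K{\left(-5 \right)} \left(-26\right) + 96 = 4 \left(-5\right)^{2} \left(-26\right) + 96 = 4 \cdot 25 \left(-26\right) + 96 = 100 \left(-26\right) + 96 = -2600 + 96 = -2504$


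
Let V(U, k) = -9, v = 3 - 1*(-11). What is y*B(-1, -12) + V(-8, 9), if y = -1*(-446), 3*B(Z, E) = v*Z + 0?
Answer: -6271/3 ≈ -2090.3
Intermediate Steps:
v = 14 (v = 3 + 11 = 14)
B(Z, E) = 14*Z/3 (B(Z, E) = (14*Z + 0)/3 = (14*Z)/3 = 14*Z/3)
y = 446
y*B(-1, -12) + V(-8, 9) = 446*((14/3)*(-1)) - 9 = 446*(-14/3) - 9 = -6244/3 - 9 = -6271/3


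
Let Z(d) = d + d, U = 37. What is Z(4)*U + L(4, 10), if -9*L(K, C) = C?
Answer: 2654/9 ≈ 294.89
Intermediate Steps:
L(K, C) = -C/9
Z(d) = 2*d
Z(4)*U + L(4, 10) = (2*4)*37 - ⅑*10 = 8*37 - 10/9 = 296 - 10/9 = 2654/9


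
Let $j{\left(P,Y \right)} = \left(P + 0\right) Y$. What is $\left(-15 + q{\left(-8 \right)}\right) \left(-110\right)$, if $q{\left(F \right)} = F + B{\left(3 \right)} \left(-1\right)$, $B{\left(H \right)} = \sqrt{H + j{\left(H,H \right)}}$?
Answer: $2530 + 220 \sqrt{3} \approx 2911.1$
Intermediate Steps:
$j{\left(P,Y \right)} = P Y$
$B{\left(H \right)} = \sqrt{H + H^{2}}$ ($B{\left(H \right)} = \sqrt{H + H H} = \sqrt{H + H^{2}}$)
$q{\left(F \right)} = F - 2 \sqrt{3}$ ($q{\left(F \right)} = F + \sqrt{3 \left(1 + 3\right)} \left(-1\right) = F + \sqrt{3 \cdot 4} \left(-1\right) = F + \sqrt{12} \left(-1\right) = F + 2 \sqrt{3} \left(-1\right) = F - 2 \sqrt{3}$)
$\left(-15 + q{\left(-8 \right)}\right) \left(-110\right) = \left(-15 - \left(8 + 2 \sqrt{3}\right)\right) \left(-110\right) = \left(-23 - 2 \sqrt{3}\right) \left(-110\right) = 2530 + 220 \sqrt{3}$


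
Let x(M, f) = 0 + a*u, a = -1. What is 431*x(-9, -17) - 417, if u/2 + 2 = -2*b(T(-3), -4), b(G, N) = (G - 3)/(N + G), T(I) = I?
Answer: 19493/7 ≈ 2784.7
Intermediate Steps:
b(G, N) = (-3 + G)/(G + N)
u = -52/7 (u = -4 + 2*(-2*(-3 - 3)/(-3 - 4)) = -4 + 2*(-2*(-6)/(-7)) = -4 + 2*(-(-2)*(-6)/7) = -4 + 2*(-2*6/7) = -4 + 2*(-12/7) = -4 - 24/7 = -52/7 ≈ -7.4286)
x(M, f) = 52/7 (x(M, f) = 0 - 1*(-52/7) = 0 + 52/7 = 52/7)
431*x(-9, -17) - 417 = 431*(52/7) - 417 = 22412/7 - 417 = 19493/7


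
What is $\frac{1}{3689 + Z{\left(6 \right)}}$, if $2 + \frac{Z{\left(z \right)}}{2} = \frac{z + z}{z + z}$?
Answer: $\frac{1}{3687} \approx 0.00027122$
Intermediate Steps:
$Z{\left(z \right)} = -2$ ($Z{\left(z \right)} = -4 + 2 \frac{z + z}{z + z} = -4 + 2 \frac{2 z}{2 z} = -4 + 2 \cdot 2 z \frac{1}{2 z} = -4 + 2 \cdot 1 = -4 + 2 = -2$)
$\frac{1}{3689 + Z{\left(6 \right)}} = \frac{1}{3689 - 2} = \frac{1}{3687}$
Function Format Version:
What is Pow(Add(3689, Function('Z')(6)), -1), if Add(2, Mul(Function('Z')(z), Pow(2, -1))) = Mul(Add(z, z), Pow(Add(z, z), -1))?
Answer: Rational(1, 3687) ≈ 0.00027122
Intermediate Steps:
Function('Z')(z) = -2 (Function('Z')(z) = Add(-4, Mul(2, Mul(Add(z, z), Pow(Add(z, z), -1)))) = Add(-4, Mul(2, Mul(Mul(2, z), Pow(Mul(2, z), -1)))) = Add(-4, Mul(2, Mul(Mul(2, z), Mul(Rational(1, 2), Pow(z, -1))))) = Add(-4, Mul(2, 1)) = Add(-4, 2) = -2)
Pow(Add(3689, Function('Z')(6)), -1) = Pow(Add(3689, -2), -1) = Pow(3687, -1) = Rational(1, 3687)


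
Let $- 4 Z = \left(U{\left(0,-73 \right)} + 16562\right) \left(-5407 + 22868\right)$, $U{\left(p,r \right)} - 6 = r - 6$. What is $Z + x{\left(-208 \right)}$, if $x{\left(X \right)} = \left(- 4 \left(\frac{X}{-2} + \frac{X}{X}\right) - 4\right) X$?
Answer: $- \frac{287561661}{4} \approx -7.189 \cdot 10^{7}$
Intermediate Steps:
$U{\left(p,r \right)} = r$ ($U{\left(p,r \right)} = 6 + \left(r - 6\right) = 6 + \left(-6 + r\right) = r$)
$Z = - \frac{287914429}{4}$ ($Z = - \frac{\left(-73 + 16562\right) \left(-5407 + 22868\right)}{4} = - \frac{16489 \cdot 17461}{4} = \left(- \frac{1}{4}\right) 287914429 = - \frac{287914429}{4} \approx -7.1979 \cdot 10^{7}$)
$x{\left(X \right)} = X \left(-8 + 2 X\right)$ ($x{\left(X \right)} = \left(- 4 \left(X \left(- \frac{1}{2}\right) + 1\right) - 4\right) X = \left(- 4 \left(- \frac{X}{2} + 1\right) - 4\right) X = \left(- 4 \left(1 - \frac{X}{2}\right) - 4\right) X = \left(\left(-4 + 2 X\right) - 4\right) X = \left(-8 + 2 X\right) X = X \left(-8 + 2 X\right)$)
$Z + x{\left(-208 \right)} = - \frac{287914429}{4} + 2 \left(-208\right) \left(-4 - 208\right) = - \frac{287914429}{4} + 2 \left(-208\right) \left(-212\right) = - \frac{287914429}{4} + 88192 = - \frac{287561661}{4}$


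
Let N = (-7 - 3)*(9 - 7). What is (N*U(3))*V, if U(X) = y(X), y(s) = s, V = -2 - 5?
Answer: 420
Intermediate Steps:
V = -7
U(X) = X
N = -20 (N = -10*2 = -20)
(N*U(3))*V = -20*3*(-7) = -60*(-7) = 420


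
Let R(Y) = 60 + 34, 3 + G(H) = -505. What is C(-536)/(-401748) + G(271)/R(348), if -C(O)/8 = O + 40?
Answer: -25557622/4720539 ≈ -5.4141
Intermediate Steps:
G(H) = -508 (G(H) = -3 - 505 = -508)
C(O) = -320 - 8*O (C(O) = -8*(O + 40) = -8*(40 + O) = -320 - 8*O)
R(Y) = 94
C(-536)/(-401748) + G(271)/R(348) = (-320 - 8*(-536))/(-401748) - 508/94 = (-320 + 4288)*(-1/401748) - 508*1/94 = 3968*(-1/401748) - 254/47 = -992/100437 - 254/47 = -25557622/4720539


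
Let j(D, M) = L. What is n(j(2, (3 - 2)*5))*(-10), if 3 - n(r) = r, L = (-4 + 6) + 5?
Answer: 40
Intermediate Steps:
L = 7 (L = 2 + 5 = 7)
j(D, M) = 7
n(r) = 3 - r
n(j(2, (3 - 2)*5))*(-10) = (3 - 1*7)*(-10) = (3 - 7)*(-10) = -4*(-10) = 40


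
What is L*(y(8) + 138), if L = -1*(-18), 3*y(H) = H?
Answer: 2532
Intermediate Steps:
y(H) = H/3
L = 18
L*(y(8) + 138) = 18*((⅓)*8 + 138) = 18*(8/3 + 138) = 18*(422/3) = 2532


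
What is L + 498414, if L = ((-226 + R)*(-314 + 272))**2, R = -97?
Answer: 184534770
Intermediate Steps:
L = 184036356 (L = ((-226 - 97)*(-314 + 272))**2 = (-323*(-42))**2 = 13566**2 = 184036356)
L + 498414 = 184036356 + 498414 = 184534770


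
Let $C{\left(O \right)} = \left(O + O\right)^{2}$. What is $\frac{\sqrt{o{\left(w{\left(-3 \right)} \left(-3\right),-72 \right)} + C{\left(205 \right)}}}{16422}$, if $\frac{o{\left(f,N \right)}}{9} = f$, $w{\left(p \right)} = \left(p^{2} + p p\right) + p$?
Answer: $\frac{\sqrt{167695}}{16422} \approx 0.024936$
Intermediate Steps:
$C{\left(O \right)} = 4 O^{2}$ ($C{\left(O \right)} = \left(2 O\right)^{2} = 4 O^{2}$)
$w{\left(p \right)} = p + 2 p^{2}$ ($w{\left(p \right)} = \left(p^{2} + p^{2}\right) + p = 2 p^{2} + p = p + 2 p^{2}$)
$o{\left(f,N \right)} = 9 f$
$\frac{\sqrt{o{\left(w{\left(-3 \right)} \left(-3\right),-72 \right)} + C{\left(205 \right)}}}{16422} = \frac{\sqrt{9 - 3 \left(1 + 2 \left(-3\right)\right) \left(-3\right) + 4 \cdot 205^{2}}}{16422} = \sqrt{9 - 3 \left(1 - 6\right) \left(-3\right) + 4 \cdot 42025} \cdot \frac{1}{16422} = \sqrt{9 \left(-3\right) \left(-5\right) \left(-3\right) + 168100} \cdot \frac{1}{16422} = \sqrt{9 \cdot 15 \left(-3\right) + 168100} \cdot \frac{1}{16422} = \sqrt{9 \left(-45\right) + 168100} \cdot \frac{1}{16422} = \sqrt{-405 + 168100} \cdot \frac{1}{16422} = \sqrt{167695} \cdot \frac{1}{16422} = \frac{\sqrt{167695}}{16422}$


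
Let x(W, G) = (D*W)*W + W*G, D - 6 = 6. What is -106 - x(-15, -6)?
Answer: -2896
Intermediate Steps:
D = 12 (D = 6 + 6 = 12)
x(W, G) = 12*W² + G*W (x(W, G) = (12*W)*W + W*G = 12*W² + G*W)
-106 - x(-15, -6) = -106 - (-15)*(-6 + 12*(-15)) = -106 - (-15)*(-6 - 180) = -106 - (-15)*(-186) = -106 - 1*2790 = -106 - 2790 = -2896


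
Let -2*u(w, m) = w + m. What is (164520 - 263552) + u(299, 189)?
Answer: -99276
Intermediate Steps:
u(w, m) = -m/2 - w/2 (u(w, m) = -(w + m)/2 = -(m + w)/2 = -m/2 - w/2)
(164520 - 263552) + u(299, 189) = (164520 - 263552) + (-½*189 - ½*299) = -99032 + (-189/2 - 299/2) = -99032 - 244 = -99276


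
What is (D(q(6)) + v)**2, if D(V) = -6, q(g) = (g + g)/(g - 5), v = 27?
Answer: 441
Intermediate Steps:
q(g) = 2*g/(-5 + g) (q(g) = (2*g)/(-5 + g) = 2*g/(-5 + g))
(D(q(6)) + v)**2 = (-6 + 27)**2 = 21**2 = 441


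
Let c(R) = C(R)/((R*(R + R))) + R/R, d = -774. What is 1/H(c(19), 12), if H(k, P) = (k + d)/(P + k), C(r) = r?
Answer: -165/9791 ≈ -0.016852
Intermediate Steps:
c(R) = 1 + 1/(2*R) (c(R) = R/((R*(R + R))) + R/R = R/((R*(2*R))) + 1 = R/((2*R²)) + 1 = R*(1/(2*R²)) + 1 = 1/(2*R) + 1 = 1 + 1/(2*R))
H(k, P) = (-774 + k)/(P + k) (H(k, P) = (k - 774)/(P + k) = (-774 + k)/(P + k))
1/H(c(19), 12) = 1/((-774 + (½ + 19)/19)/(12 + (½ + 19)/19)) = 1/((-774 + (1/19)*(39/2))/(12 + (1/19)*(39/2))) = 1/((-774 + 39/38)/(12 + 39/38)) = 1/(-29373/38/(495/38)) = 1/((38/495)*(-29373/38)) = 1/(-9791/165) = -165/9791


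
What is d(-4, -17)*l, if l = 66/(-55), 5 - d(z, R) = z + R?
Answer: -156/5 ≈ -31.200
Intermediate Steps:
d(z, R) = 5 - R - z (d(z, R) = 5 - (z + R) = 5 - (R + z) = 5 + (-R - z) = 5 - R - z)
l = -6/5 (l = 66*(-1/55) = -6/5 ≈ -1.2000)
d(-4, -17)*l = (5 - 1*(-17) - 1*(-4))*(-6/5) = (5 + 17 + 4)*(-6/5) = 26*(-6/5) = -156/5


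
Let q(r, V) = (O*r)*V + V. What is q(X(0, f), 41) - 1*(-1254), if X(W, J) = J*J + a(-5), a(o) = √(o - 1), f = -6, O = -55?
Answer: -79885 - 2255*I*√6 ≈ -79885.0 - 5523.6*I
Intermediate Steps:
a(o) = √(-1 + o)
X(W, J) = J² + I*√6 (X(W, J) = J*J + √(-1 - 5) = J² + √(-6) = J² + I*√6)
q(r, V) = V - 55*V*r (q(r, V) = (-55*r)*V + V = -55*V*r + V = V - 55*V*r)
q(X(0, f), 41) - 1*(-1254) = 41*(1 - 55*((-6)² + I*√6)) - 1*(-1254) = 41*(1 - 55*(36 + I*√6)) + 1254 = 41*(1 + (-1980 - 55*I*√6)) + 1254 = 41*(-1979 - 55*I*√6) + 1254 = (-81139 - 2255*I*√6) + 1254 = -79885 - 2255*I*√6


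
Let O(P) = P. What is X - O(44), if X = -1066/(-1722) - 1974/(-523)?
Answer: -434999/10983 ≈ -39.607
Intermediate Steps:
X = 48253/10983 (X = -1066*(-1/1722) - 1974*(-1/523) = 13/21 + 1974/523 = 48253/10983 ≈ 4.3934)
X - O(44) = 48253/10983 - 1*44 = 48253/10983 - 44 = -434999/10983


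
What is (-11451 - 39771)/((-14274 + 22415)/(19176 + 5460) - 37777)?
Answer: 1261905192/930666031 ≈ 1.3559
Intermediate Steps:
(-11451 - 39771)/((-14274 + 22415)/(19176 + 5460) - 37777) = -51222/(8141/24636 - 37777) = -51222/(-930666031/24636) = -51222*(-24636/930666031) = 1261905192/930666031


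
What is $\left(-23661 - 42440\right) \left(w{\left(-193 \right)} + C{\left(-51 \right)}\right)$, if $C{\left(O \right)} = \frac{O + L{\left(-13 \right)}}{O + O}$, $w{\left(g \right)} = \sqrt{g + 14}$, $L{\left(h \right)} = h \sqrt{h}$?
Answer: $- \frac{66101}{2} - 66101 i \sqrt{179} - \frac{859313 i \sqrt{13}}{102} \approx -33051.0 - 9.1475 \cdot 10^{5} i$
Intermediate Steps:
$L{\left(h \right)} = h^{\frac{3}{2}}$
$w{\left(g \right)} = \sqrt{14 + g}$
$C{\left(O \right)} = \frac{O - 13 i \sqrt{13}}{2 O}$ ($C{\left(O \right)} = \frac{O + \left(-13\right)^{\frac{3}{2}}}{O + O} = \frac{O - 13 i \sqrt{13}}{2 O}$)
$\left(-23661 - 42440\right) \left(w{\left(-193 \right)} + C{\left(-51 \right)}\right) = \left(-23661 - 42440\right) \left(\sqrt{14 - 193} + \frac{-51 - 13 i \sqrt{13}}{2 \left(-51\right)}\right) = - 66101 \left(\sqrt{-179} + \frac{1}{2} \left(- \frac{1}{51}\right) \left(-51 - 13 i \sqrt{13}\right)\right) = - 66101 \left(i \sqrt{179} + \left(\frac{1}{2} + \frac{13 i \sqrt{13}}{102}\right)\right) = - 66101 \left(\frac{1}{2} + i \sqrt{179} + \frac{13 i \sqrt{13}}{102}\right) = - \frac{66101}{2} - 66101 i \sqrt{179} - \frac{859313 i \sqrt{13}}{102}$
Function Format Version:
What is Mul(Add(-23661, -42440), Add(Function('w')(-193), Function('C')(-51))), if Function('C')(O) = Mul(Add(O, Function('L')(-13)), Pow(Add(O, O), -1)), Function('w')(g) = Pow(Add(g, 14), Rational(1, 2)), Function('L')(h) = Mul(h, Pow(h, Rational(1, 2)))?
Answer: Add(Rational(-66101, 2), Mul(-66101, I, Pow(179, Rational(1, 2))), Mul(Rational(-859313, 102), I, Pow(13, Rational(1, 2)))) ≈ Add(-33051., Mul(-9.1475e+5, I))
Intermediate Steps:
Function('L')(h) = Pow(h, Rational(3, 2))
Function('w')(g) = Pow(Add(14, g), Rational(1, 2))
Function('C')(O) = Mul(Rational(1, 2), Pow(O, -1), Add(O, Mul(-13, I, Pow(13, Rational(1, 2))))) (Function('C')(O) = Mul(Add(O, Pow(-13, Rational(3, 2))), Pow(Add(O, O), -1)) = Mul(Add(O, Mul(-13, I, Pow(13, Rational(1, 2)))), Pow(Mul(2, O), -1)) = Mul(Add(O, Mul(-13, I, Pow(13, Rational(1, 2)))), Mul(Rational(1, 2), Pow(O, -1))) = Mul(Rational(1, 2), Pow(O, -1), Add(O, Mul(-13, I, Pow(13, Rational(1, 2))))))
Mul(Add(-23661, -42440), Add(Function('w')(-193), Function('C')(-51))) = Mul(Add(-23661, -42440), Add(Pow(Add(14, -193), Rational(1, 2)), Mul(Rational(1, 2), Pow(-51, -1), Add(-51, Mul(-13, I, Pow(13, Rational(1, 2))))))) = Mul(-66101, Add(Pow(-179, Rational(1, 2)), Mul(Rational(1, 2), Rational(-1, 51), Add(-51, Mul(-13, I, Pow(13, Rational(1, 2))))))) = Mul(-66101, Add(Mul(I, Pow(179, Rational(1, 2))), Add(Rational(1, 2), Mul(Rational(13, 102), I, Pow(13, Rational(1, 2)))))) = Mul(-66101, Add(Rational(1, 2), Mul(I, Pow(179, Rational(1, 2))), Mul(Rational(13, 102), I, Pow(13, Rational(1, 2))))) = Add(Rational(-66101, 2), Mul(-66101, I, Pow(179, Rational(1, 2))), Mul(Rational(-859313, 102), I, Pow(13, Rational(1, 2))))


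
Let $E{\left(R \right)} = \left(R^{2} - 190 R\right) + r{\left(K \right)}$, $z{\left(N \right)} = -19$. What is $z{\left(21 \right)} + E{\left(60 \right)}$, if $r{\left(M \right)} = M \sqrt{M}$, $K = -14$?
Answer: $-7819 - 14 i \sqrt{14} \approx -7819.0 - 52.383 i$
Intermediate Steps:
$r{\left(M \right)} = M^{\frac{3}{2}}$
$E{\left(R \right)} = R^{2} - 190 R - 14 i \sqrt{14}$ ($E{\left(R \right)} = \left(R^{2} - 190 R\right) + \left(-14\right)^{\frac{3}{2}} = \left(R^{2} - 190 R\right) - 14 i \sqrt{14} = R^{2} - 190 R - 14 i \sqrt{14}$)
$z{\left(21 \right)} + E{\left(60 \right)} = -19 - \left(11400 - 3600 + 14 i \sqrt{14}\right) = -19 - \left(7800 + 14 i \sqrt{14}\right) = -7819 - 14 i \sqrt{14}$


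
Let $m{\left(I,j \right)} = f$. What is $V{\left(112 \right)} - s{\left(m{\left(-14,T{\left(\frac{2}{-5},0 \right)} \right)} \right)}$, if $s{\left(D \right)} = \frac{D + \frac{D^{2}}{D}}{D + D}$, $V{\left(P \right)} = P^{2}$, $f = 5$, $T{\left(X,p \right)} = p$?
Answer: $12543$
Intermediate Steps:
$m{\left(I,j \right)} = 5$
$s{\left(D \right)} = 1$ ($s{\left(D \right)} = \frac{D + D}{2 D} = 2 D \frac{1}{2 D} = 1$)
$V{\left(112 \right)} - s{\left(m{\left(-14,T{\left(\frac{2}{-5},0 \right)} \right)} \right)} = 112^{2} - 1 = 12544 - 1 = 12543$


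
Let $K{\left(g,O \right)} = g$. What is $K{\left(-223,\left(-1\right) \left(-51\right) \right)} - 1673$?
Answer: $-1896$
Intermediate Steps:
$K{\left(-223,\left(-1\right) \left(-51\right) \right)} - 1673 = -223 - 1673 = -1896$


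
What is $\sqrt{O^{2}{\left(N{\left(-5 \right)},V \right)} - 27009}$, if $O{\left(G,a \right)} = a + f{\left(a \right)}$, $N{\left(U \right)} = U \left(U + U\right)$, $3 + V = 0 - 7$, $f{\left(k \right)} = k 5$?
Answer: $153 i \approx 153.0 i$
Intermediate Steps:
$f{\left(k \right)} = 5 k$
$V = -10$ ($V = -3 + \left(0 - 7\right) = -3 - 7 = -10$)
$N{\left(U \right)} = 2 U^{2}$ ($N{\left(U \right)} = U 2 U = 2 U^{2}$)
$O{\left(G,a \right)} = 6 a$ ($O{\left(G,a \right)} = a + 5 a = 6 a$)
$\sqrt{O^{2}{\left(N{\left(-5 \right)},V \right)} - 27009} = \sqrt{\left(6 \left(-10\right)\right)^{2} - 27009} = \sqrt{\left(-60\right)^{2} - 27009} = \sqrt{3600 - 27009} = \sqrt{-23409} = 153 i$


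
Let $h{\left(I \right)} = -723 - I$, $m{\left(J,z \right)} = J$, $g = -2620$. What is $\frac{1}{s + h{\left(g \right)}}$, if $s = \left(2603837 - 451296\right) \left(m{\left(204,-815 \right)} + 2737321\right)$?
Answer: $\frac{1}{5892634802922} \approx 1.697 \cdot 10^{-13}$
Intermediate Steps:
$s = 5892634801025$ ($s = \left(2603837 - 451296\right) \left(204 + 2737321\right) = 2152541 \cdot 2737525 = 5892634801025$)
$\frac{1}{s + h{\left(g \right)}} = \frac{1}{5892634801025 - -1897} = \frac{1}{5892634801025 + \left(-723 + 2620\right)} = \frac{1}{5892634801025 + 1897} = \frac{1}{5892634802922}$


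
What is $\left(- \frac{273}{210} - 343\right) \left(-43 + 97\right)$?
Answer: $- \frac{92961}{5} \approx -18592.0$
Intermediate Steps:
$\left(- \frac{273}{210} - 343\right) \left(-43 + 97\right) = \left(\left(-273\right) \frac{1}{210} - 343\right) 54 = \left(- \frac{13}{10} - 343\right) 54 = \left(- \frac{3443}{10}\right) 54 = - \frac{92961}{5}$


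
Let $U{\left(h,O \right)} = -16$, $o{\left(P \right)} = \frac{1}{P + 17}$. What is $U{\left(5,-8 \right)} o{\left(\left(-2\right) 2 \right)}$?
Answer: $- \frac{16}{13} \approx -1.2308$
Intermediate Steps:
$o{\left(P \right)} = \frac{1}{17 + P}$
$U{\left(5,-8 \right)} o{\left(\left(-2\right) 2 \right)} = - \frac{16}{17 - 4} = - \frac{16}{13}$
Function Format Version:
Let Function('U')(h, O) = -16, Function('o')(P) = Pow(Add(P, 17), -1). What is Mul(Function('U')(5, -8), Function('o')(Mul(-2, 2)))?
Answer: Rational(-16, 13) ≈ -1.2308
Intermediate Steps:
Function('o')(P) = Pow(Add(17, P), -1)
Mul(Function('U')(5, -8), Function('o')(Mul(-2, 2))) = Mul(-16, Pow(Add(17, Mul(-2, 2)), -1)) = Mul(-16, Pow(Add(17, -4), -1)) = Mul(-16, Pow(13, -1)) = Mul(-16, Rational(1, 13)) = Rational(-16, 13)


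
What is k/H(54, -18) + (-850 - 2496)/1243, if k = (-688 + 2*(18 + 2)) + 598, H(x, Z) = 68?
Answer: -144839/42262 ≈ -3.4272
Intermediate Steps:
k = -50 (k = (-688 + 2*20) + 598 = (-688 + 40) + 598 = -648 + 598 = -50)
k/H(54, -18) + (-850 - 2496)/1243 = -50/68 + (-850 - 2496)/1243 = -50*1/68 - 3346*1/1243 = -25/34 - 3346/1243 = -144839/42262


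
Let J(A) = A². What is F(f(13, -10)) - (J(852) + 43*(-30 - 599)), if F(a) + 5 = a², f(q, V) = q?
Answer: -698693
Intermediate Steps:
F(a) = -5 + a²
F(f(13, -10)) - (J(852) + 43*(-30 - 599)) = (-5 + 13²) - (852² + 43*(-30 - 599)) = (-5 + 169) - (725904 + 43*(-629)) = 164 - (725904 - 27047) = 164 - 1*698857 = 164 - 698857 = -698693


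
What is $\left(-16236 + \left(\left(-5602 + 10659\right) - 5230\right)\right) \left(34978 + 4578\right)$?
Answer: $-649074404$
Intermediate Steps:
$\left(-16236 + \left(\left(-5602 + 10659\right) - 5230\right)\right) \left(34978 + 4578\right) = \left(-16236 + \left(5057 - 5230\right)\right) 39556 = \left(-16236 - 173\right) 39556 = \left(-16409\right) 39556 = -649074404$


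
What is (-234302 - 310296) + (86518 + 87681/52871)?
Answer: -24219059999/52871 ≈ -4.5808e+5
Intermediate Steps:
(-234302 - 310296) + (86518 + 87681/52871) = -544598 + (86518 + 87681*(1/52871)) = -544598 + (86518 + 87681/52871) = -544598 + 4574380859/52871 = -24219059999/52871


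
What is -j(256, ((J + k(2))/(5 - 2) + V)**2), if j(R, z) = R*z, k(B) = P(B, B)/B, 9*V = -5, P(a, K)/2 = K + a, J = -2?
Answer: -256/81 ≈ -3.1605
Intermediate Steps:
P(a, K) = 2*K + 2*a (P(a, K) = 2*(K + a) = 2*K + 2*a)
V = -5/9 (V = (1/9)*(-5) = -5/9 ≈ -0.55556)
k(B) = 4 (k(B) = (2*B + 2*B)/B = (4*B)/B = 4)
-j(256, ((J + k(2))/(5 - 2) + V)**2) = -256*((-2 + 4)/(5 - 2) - 5/9)**2 = -256*(2/3 - 5/9)**2 = -256*(1/9)**2 = -256/81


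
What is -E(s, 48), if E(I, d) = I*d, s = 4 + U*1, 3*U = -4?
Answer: -128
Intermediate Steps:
U = -4/3 (U = (⅓)*(-4) = -4/3 ≈ -1.3333)
s = 8/3 (s = 4 - 4/3*1 = 4 - 4/3 = 8/3 ≈ 2.6667)
-E(s, 48) = -8*48/3 = -1*128 = -128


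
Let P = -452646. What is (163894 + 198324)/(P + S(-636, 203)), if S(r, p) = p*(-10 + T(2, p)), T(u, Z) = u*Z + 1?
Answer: -362218/372055 ≈ -0.97356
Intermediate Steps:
T(u, Z) = 1 + Z*u (T(u, Z) = Z*u + 1 = 1 + Z*u)
S(r, p) = p*(-9 + 2*p) (S(r, p) = p*(-10 + (1 + p*2)) = p*(-10 + (1 + 2*p)) = p*(-9 + 2*p))
(163894 + 198324)/(P + S(-636, 203)) = (163894 + 198324)/(-452646 + 203*(-9 + 2*203)) = 362218/(-452646 + 203*(-9 + 406)) = 362218/(-452646 + 203*397) = 362218/(-452646 + 80591) = 362218/(-372055) = 362218*(-1/372055) = -362218/372055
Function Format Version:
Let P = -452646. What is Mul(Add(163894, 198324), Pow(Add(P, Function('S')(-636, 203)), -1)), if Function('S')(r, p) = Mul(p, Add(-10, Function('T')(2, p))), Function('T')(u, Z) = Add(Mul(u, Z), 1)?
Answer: Rational(-362218, 372055) ≈ -0.97356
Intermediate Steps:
Function('T')(u, Z) = Add(1, Mul(Z, u)) (Function('T')(u, Z) = Add(Mul(Z, u), 1) = Add(1, Mul(Z, u)))
Function('S')(r, p) = Mul(p, Add(-9, Mul(2, p))) (Function('S')(r, p) = Mul(p, Add(-10, Add(1, Mul(p, 2)))) = Mul(p, Add(-10, Add(1, Mul(2, p)))) = Mul(p, Add(-9, Mul(2, p))))
Mul(Add(163894, 198324), Pow(Add(P, Function('S')(-636, 203)), -1)) = Mul(Add(163894, 198324), Pow(Add(-452646, Mul(203, Add(-9, Mul(2, 203)))), -1)) = Mul(362218, Pow(Add(-452646, Mul(203, Add(-9, 406))), -1)) = Mul(362218, Pow(Add(-452646, Mul(203, 397)), -1)) = Mul(362218, Pow(Add(-452646, 80591), -1)) = Mul(362218, Pow(-372055, -1)) = Mul(362218, Rational(-1, 372055)) = Rational(-362218, 372055)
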